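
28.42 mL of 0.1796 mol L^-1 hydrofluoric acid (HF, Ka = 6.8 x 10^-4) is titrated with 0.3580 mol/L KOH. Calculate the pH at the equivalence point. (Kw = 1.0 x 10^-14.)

n(HF) = 0.1796 x 0.02842 = 0.005104 mol; V(KOH) at equivalence = 0.005104/0.3580 = 0.01426 L.
At equivalence all the acid is converted to F-; total volume = 0.02842 + 0.01426 = 0.04268 L, so [F-] = 0.005104/0.04268 = 0.1196 M.
Kb = Kw/Ka = 1.0e-14 / 6.8 x 10^-4 = 1.47e-11.
[OH^-] = sqrt(Kb x [F-]) = sqrt(1.47e-11 x 0.1196) = 1.33e-6 M.
pOH = 5.88, so pH = 14.00 - 5.88 = 8.12.

8.12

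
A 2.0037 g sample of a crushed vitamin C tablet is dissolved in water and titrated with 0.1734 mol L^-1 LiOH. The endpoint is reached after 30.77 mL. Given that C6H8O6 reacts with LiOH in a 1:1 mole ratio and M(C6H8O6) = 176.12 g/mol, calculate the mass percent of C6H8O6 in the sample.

46.9%

n(LiOH) = 0.1734 x 0.03077 = 0.005336 mol.
n(C6H8O6) = 0.005336 / 1 = 0.005336 mol.
mass of C6H8O6 = 0.005336 x 176.12 = 0.9397 g.
% purity = 0.9397 / 2.0037 x 100 = 46.9%.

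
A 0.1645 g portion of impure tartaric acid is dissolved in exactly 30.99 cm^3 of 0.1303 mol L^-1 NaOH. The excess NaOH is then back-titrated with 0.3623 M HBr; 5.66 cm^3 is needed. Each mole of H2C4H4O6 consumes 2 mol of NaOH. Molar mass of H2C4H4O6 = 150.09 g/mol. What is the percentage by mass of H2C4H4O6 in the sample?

Total n(NaOH) added = 0.1303 x 0.03099 = 0.004038 mol.
n(HBr) used = 0.3623 x 0.005660 = 0.002051 mol, which equals the excess n(NaOH).
So n(NaOH) consumed by the sample = 0.004038 - 0.002051 = 0.001987 mol.
n(H2C4H4O6) = 0.001987 / 2 = 0.0009937 mol.
mass H2C4H4O6 = 0.0009937 x 150.09 = 0.1491 g, so %H2C4H4O6 = 0.1491/0.1645 x 100 = 90.7%.

90.7%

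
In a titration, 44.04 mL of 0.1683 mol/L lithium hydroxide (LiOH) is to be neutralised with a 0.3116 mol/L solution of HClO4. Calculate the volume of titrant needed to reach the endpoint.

n(LiOH) = 0.1683 mol/L x 0.04404 L = 0.007412 mol.
At equivalence n(HClO4) = n(LiOH) = 0.007412 mol.
V(HClO4) = 0.007412 / 0.3116 = 0.02379 L = 23.8 mL.

23.8 mL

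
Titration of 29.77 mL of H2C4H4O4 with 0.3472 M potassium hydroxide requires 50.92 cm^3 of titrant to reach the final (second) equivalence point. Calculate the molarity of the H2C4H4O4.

0.297 M

n(KOH) = 0.3472 x 0.05092 = 0.01768 mol.
At the final (second) equivalence point, 2 mol OH^- react per mol H2C4H4O4, so n(H2C4H4O4) = 0.01768 / 2 = 0.008840 mol.
[H2C4H4O4] = 0.008840 / 0.02977 L = 0.297 M.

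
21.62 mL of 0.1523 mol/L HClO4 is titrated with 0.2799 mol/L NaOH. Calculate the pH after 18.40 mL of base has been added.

n(acid) = 0.1523 x 0.02162 = 0.003293 mol; n(NaOH) added = 0.2799 x 0.01840 = 0.005150 mol.
Base is in excess by 0.005150 - 0.003293 = 0.001857 mol in a total volume of 0.04002 L.
[OH^-] = 0.001857/0.04002 = 0.04641 M, so pOH = 1.33 and pH = 14.00 - 1.33 = 12.67.

12.67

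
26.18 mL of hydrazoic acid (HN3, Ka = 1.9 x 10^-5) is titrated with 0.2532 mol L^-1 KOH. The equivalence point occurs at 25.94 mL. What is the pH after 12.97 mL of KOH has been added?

12.97 mL is exactly half the equivalence volume (25.94/2), i.e. the half-equivalence point.
There, n(HA) = n(A^-), so pH = pKa = -log(1.9 x 10^-5) = 4.72.

4.72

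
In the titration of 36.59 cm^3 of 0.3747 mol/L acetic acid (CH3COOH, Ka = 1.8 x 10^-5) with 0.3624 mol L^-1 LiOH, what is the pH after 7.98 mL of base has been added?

Initial n(CH3COOH) = 0.3747 x 0.03659 = 0.01371 mol.
n(LiOH) added = 0.3624 x 0.007980 = 0.002892 mol, converting that many moles of CH3COOH to CH3COO-.
Remaining n(CH3COOH) = 0.01082 mol; n(CH3COO-) = 0.002892 mol.
By Henderson-Hasselbalch, pH = pKa + log([A^-]/[HA]) = 4.74 + log(0.002892/0.01082) = 4.74 + (-0.57) = 4.17.

4.17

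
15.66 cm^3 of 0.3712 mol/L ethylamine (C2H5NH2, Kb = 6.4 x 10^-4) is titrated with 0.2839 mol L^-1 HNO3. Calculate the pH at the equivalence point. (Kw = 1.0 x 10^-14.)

n(C2H5NH2) = 0.3712 x 0.01566 = 0.005813 mol; V(HNO3) at equivalence = 0.005813/0.2839 = 0.02048 L.
At equivalence the base is fully converted to C2H5NH3+; total volume = 0.03614 L, so [C2H5NH3+] = 0.005813/0.03614 = 0.1609 M.
Ka(C2H5NH3+) = Kw/Kb = 1.0e-14 / 6.4 x 10^-4 = 1.56e-11.
[H^+] = sqrt(Ka x [C2H5NH3+]) = sqrt(1.56e-11 x 0.1609) = 1.59e-6 M.
pH = -log(1.59e-6) = 5.80.

5.80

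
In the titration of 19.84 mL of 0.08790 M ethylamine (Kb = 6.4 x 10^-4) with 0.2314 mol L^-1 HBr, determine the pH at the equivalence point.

n(C2H5NH2) = 0.08790 x 0.01984 = 0.001744 mol; V(HBr) at equivalence = 0.001744/0.2314 = 0.007536 L.
At equivalence the base is fully converted to C2H5NH3+; total volume = 0.02738 L, so [C2H5NH3+] = 0.001744/0.02738 = 0.06370 M.
Ka(C2H5NH3+) = Kw/Kb = 1.0e-14 / 6.4 x 10^-4 = 1.56e-11.
[H^+] = sqrt(Ka x [C2H5NH3+]) = sqrt(1.56e-11 x 0.06370) = 9.98e-7 M.
pH = -log(9.98e-7) = 6.00.

6.00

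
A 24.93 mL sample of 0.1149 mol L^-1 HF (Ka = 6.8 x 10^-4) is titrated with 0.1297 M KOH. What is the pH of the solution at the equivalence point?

n(HF) = 0.1149 x 0.02493 = 0.002864 mol; V(KOH) at equivalence = 0.002864/0.1297 = 0.02209 L.
At equivalence all the acid is converted to F-; total volume = 0.02493 + 0.02209 = 0.04702 L, so [F-] = 0.002864/0.04702 = 0.06093 M.
Kb = Kw/Ka = 1.0e-14 / 6.8 x 10^-4 = 1.47e-11.
[OH^-] = sqrt(Kb x [F-]) = sqrt(1.47e-11 x 0.06093) = 9.47e-7 M.
pOH = 6.02, so pH = 14.00 - 6.02 = 7.98.

7.98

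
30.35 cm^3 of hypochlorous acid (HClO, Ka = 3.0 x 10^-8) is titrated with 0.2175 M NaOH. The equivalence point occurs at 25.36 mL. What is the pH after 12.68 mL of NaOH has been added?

7.52

12.68 mL is exactly half the equivalence volume (25.36/2), i.e. the half-equivalence point.
There, n(HA) = n(A^-), so pH = pKa = -log(3.0 x 10^-8) = 7.52.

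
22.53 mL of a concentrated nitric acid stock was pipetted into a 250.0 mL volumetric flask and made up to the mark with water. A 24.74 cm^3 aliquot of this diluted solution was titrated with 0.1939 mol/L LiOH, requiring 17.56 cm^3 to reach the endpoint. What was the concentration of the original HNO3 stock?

n(LiOH) = 0.1939 x 0.01756 = 0.003405 mol.
n(HNO3) in the aliquot = 0.003405 mol.
[diluted HNO3] = 0.003405 / 0.02474 = 0.1376 M.
Dilution factor = 250.0/22.53 = 11.10, so [stock] = 0.1376 x 11.10 = 1.53 M.

1.53 M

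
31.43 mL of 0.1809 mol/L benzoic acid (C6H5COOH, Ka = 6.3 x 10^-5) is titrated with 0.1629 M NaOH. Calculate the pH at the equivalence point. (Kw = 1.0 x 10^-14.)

8.57

n(C6H5COOH) = 0.1809 x 0.03143 = 0.005686 mol; V(NaOH) at equivalence = 0.005686/0.1629 = 0.03490 L.
At equivalence all the acid is converted to C6H5COO-; total volume = 0.03143 + 0.03490 = 0.06633 L, so [C6H5COO-] = 0.005686/0.06633 = 0.08571 M.
Kb = Kw/Ka = 1.0e-14 / 6.3 x 10^-5 = 1.59e-10.
[OH^-] = sqrt(Kb x [C6H5COO-]) = sqrt(1.59e-10 x 0.08571) = 3.69e-6 M.
pOH = 5.43, so pH = 14.00 - 5.43 = 8.57.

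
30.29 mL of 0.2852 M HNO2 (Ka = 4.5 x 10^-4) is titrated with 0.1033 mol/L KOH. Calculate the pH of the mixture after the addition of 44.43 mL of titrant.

3.40

Initial n(HNO2) = 0.2852 x 0.03029 = 0.008639 mol.
n(KOH) added = 0.1033 x 0.04443 = 0.004590 mol, converting that many moles of HNO2 to NO2-.
Remaining n(HNO2) = 0.004049 mol; n(NO2-) = 0.004590 mol.
By Henderson-Hasselbalch, pH = pKa + log([A^-]/[HA]) = 3.35 + log(0.004590/0.004049) = 3.35 + (+0.05) = 3.40.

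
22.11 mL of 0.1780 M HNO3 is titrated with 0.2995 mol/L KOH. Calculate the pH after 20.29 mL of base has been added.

n(acid) = 0.1780 x 0.02211 = 0.003936 mol; n(KOH) added = 0.2995 x 0.02029 = 0.006077 mol.
Base is in excess by 0.006077 - 0.003936 = 0.002141 mol in a total volume of 0.04240 L.
[OH^-] = 0.002141/0.04240 = 0.05050 M, so pOH = 1.30 and pH = 14.00 - 1.30 = 12.70.

12.70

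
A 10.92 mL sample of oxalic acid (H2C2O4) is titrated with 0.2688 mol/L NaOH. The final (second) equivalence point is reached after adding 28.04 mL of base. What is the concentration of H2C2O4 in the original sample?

0.345 M

n(NaOH) = 0.2688 x 0.02804 = 0.007537 mol.
At the final (second) equivalence point, 2 mol OH^- react per mol H2C2O4, so n(H2C2O4) = 0.007537 / 2 = 0.003769 mol.
[H2C2O4] = 0.003769 / 0.01092 L = 0.345 M.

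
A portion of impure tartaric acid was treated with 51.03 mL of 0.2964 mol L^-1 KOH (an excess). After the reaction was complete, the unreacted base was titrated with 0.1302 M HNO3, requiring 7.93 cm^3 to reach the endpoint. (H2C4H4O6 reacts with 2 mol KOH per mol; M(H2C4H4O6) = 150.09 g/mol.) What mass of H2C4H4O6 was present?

Total n(KOH) added = 0.2964 x 0.05103 = 0.01513 mol.
n(HNO3) used = 0.1302 x 0.007930 = 0.001032 mol, which equals the excess n(KOH).
So n(KOH) consumed by the sample = 0.01513 - 0.001032 = 0.01409 mol.
n(H2C4H4O6) = 0.01409 / 2 = 0.007046 mol.
mass = 0.007046 mol x 150.09 g/mol = 1.06 g.

1.06 g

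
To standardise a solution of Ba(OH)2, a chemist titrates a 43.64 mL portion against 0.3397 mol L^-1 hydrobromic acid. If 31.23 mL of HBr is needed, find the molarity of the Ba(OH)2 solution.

n(HBr) delivered = 0.3397 x 0.03123 = 0.01061 mol.
The reaction is 1 Ba(OH)2 + 2 HBr, so n(Ba(OH)2) = 0.01061 x 1/2 = 0.005304 mol.
[Ba(OH)2] = 0.005304 mol / 0.04364 L = 0.122 M.

0.122 M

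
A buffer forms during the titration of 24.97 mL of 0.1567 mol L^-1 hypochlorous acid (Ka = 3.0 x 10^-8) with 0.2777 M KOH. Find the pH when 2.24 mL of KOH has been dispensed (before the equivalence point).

Initial n(HClO) = 0.1567 x 0.02497 = 0.003913 mol.
n(KOH) added = 0.2777 x 0.002240 = 0.0006220 mol, converting that many moles of HClO to ClO-.
Remaining n(HClO) = 0.003291 mol; n(ClO-) = 0.0006220 mol.
By Henderson-Hasselbalch, pH = pKa + log([A^-]/[HA]) = 7.52 + log(0.0006220/0.003291) = 7.52 + (-0.72) = 6.80.

6.80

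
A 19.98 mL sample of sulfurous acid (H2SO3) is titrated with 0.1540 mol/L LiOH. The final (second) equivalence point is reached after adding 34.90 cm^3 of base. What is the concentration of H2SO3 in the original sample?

n(LiOH) = 0.1540 x 0.03490 = 0.005375 mol.
At the final (second) equivalence point, 2 mol OH^- react per mol H2SO3, so n(H2SO3) = 0.005375 / 2 = 0.002687 mol.
[H2SO3] = 0.002687 / 0.01998 L = 0.134 M.

0.134 M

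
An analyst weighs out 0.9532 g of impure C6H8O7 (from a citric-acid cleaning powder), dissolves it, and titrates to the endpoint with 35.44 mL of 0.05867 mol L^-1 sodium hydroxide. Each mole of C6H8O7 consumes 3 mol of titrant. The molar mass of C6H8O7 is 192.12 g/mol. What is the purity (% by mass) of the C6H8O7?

n(NaOH) = 0.05867 x 0.03544 = 0.002079 mol.
n(C6H8O7) = 0.002079 / 3 = 0.0006931 mol.
mass of C6H8O7 = 0.0006931 x 192.12 = 0.1332 g.
% purity = 0.1332 / 0.9532 x 100 = 14.0%.

14.0%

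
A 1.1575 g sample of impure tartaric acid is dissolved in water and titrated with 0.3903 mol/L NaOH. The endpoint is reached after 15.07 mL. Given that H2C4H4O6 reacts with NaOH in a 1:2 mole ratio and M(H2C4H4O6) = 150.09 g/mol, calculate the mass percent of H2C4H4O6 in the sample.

n(NaOH) = 0.3903 x 0.01507 = 0.005882 mol.
n(H2C4H4O6) = 0.005882 / 2 = 0.002941 mol.
mass of H2C4H4O6 = 0.002941 x 150.09 = 0.4414 g.
% purity = 0.4414 / 1.1575 x 100 = 38.1%.

38.1%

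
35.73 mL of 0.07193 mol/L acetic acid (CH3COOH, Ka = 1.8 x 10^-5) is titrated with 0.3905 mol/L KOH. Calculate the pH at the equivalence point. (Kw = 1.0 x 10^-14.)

8.76

n(CH3COOH) = 0.07193 x 0.03573 = 0.002570 mol; V(KOH) at equivalence = 0.002570/0.3905 = 0.006581 L.
At equivalence all the acid is converted to CH3COO-; total volume = 0.03573 + 0.006581 = 0.04231 L, so [CH3COO-] = 0.002570/0.04231 = 0.06074 M.
Kb = Kw/Ka = 1.0e-14 / 1.8 x 10^-5 = 5.56e-10.
[OH^-] = sqrt(Kb x [CH3COO-]) = sqrt(5.56e-10 x 0.06074) = 5.81e-6 M.
pOH = 5.24, so pH = 14.00 - 5.24 = 8.76.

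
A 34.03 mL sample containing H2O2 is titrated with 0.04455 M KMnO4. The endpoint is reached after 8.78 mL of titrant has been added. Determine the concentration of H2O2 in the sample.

0.0287 M

n(KMnO4) = 0.04455 x 0.008780 = 0.0003911 mol.
From the balanced equation, 2 mol KMnO4 reacts with 5 mol H2O2, so n(H2O2) = 0.0003911 x 5/2 = 0.0009779 mol.
[H2O2] = 0.0009779 / 0.03403 L = 0.0287 M.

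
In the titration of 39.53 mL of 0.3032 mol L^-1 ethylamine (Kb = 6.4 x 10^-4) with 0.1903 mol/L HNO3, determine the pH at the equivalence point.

5.87

n(C2H5NH2) = 0.3032 x 0.03953 = 0.01199 mol; V(HNO3) at equivalence = 0.01199/0.1903 = 0.06298 L.
At equivalence the base is fully converted to C2H5NH3+; total volume = 0.1025 L, so [C2H5NH3+] = 0.01199/0.1025 = 0.1169 M.
Ka(C2H5NH3+) = Kw/Kb = 1.0e-14 / 6.4 x 10^-4 = 1.56e-11.
[H^+] = sqrt(Ka x [C2H5NH3+]) = sqrt(1.56e-11 x 0.1169) = 1.35e-6 M.
pH = -log(1.35e-6) = 5.87.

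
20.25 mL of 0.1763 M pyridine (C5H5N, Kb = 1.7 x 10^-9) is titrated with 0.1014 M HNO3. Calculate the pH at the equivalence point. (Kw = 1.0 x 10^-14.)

3.21

n(C5H5N) = 0.1763 x 0.02025 = 0.003570 mol; V(HNO3) at equivalence = 0.003570/0.1014 = 0.03521 L.
At equivalence the base is fully converted to C5H5NH+; total volume = 0.05546 L, so [C5H5NH+] = 0.003570/0.05546 = 0.06437 M.
Ka(C5H5NH+) = Kw/Kb = 1.0e-14 / 1.7 x 10^-9 = 5.88e-6.
[H^+] = sqrt(Ka x [C5H5NH+]) = sqrt(5.88e-6 x 0.06437) = 0.000615 M.
pH = -log(0.000615) = 3.21.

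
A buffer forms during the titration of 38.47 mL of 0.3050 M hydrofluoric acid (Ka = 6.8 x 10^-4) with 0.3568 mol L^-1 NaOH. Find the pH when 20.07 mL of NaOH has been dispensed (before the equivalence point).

3.36

Initial n(HF) = 0.3050 x 0.03847 = 0.01173 mol.
n(NaOH) added = 0.3568 x 0.02007 = 0.007161 mol, converting that many moles of HF to F-.
Remaining n(HF) = 0.004572 mol; n(F-) = 0.007161 mol.
By Henderson-Hasselbalch, pH = pKa + log([A^-]/[HA]) = 3.17 + log(0.007161/0.004572) = 3.17 + (+0.19) = 3.36.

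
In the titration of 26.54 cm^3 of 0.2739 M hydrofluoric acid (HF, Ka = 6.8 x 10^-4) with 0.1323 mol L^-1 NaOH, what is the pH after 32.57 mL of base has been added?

3.33

Initial n(HF) = 0.2739 x 0.02654 = 0.007269 mol.
n(NaOH) added = 0.1323 x 0.03257 = 0.004309 mol, converting that many moles of HF to F-.
Remaining n(HF) = 0.002960 mol; n(F-) = 0.004309 mol.
By Henderson-Hasselbalch, pH = pKa + log([A^-]/[HA]) = 3.17 + log(0.004309/0.002960) = 3.17 + (+0.16) = 3.33.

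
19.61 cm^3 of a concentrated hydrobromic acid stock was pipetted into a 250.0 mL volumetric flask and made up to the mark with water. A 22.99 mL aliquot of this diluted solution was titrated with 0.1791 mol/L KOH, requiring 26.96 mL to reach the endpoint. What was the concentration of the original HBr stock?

2.68 M

n(KOH) = 0.1791 x 0.02696 = 0.004829 mol.
n(HBr) in the aliquot = 0.004829 mol.
[diluted HBr] = 0.004829 / 0.02299 = 0.2100 M.
Dilution factor = 250.0/19.61 = 12.75, so [stock] = 0.2100 x 12.75 = 2.68 M.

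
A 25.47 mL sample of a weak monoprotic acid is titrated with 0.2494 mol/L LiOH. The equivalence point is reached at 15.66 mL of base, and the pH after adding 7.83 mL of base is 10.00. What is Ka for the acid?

7.83 mL is half of the equivalence volume, so this is the half-equivalence point where [HA] = [A^-].
At half-equivalence pH = pKa, so pKa = 10.00.
Ka = 10^(-10.00) = 1.0 x 10^-10.

1.0 x 10^-10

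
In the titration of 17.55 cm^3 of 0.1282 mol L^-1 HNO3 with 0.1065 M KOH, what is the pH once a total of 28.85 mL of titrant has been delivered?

12.25

n(acid) = 0.1282 x 0.01755 = 0.002250 mol; n(KOH) added = 0.1065 x 0.02885 = 0.003073 mol.
Base is in excess by 0.003073 - 0.002250 = 0.0008226 mol in a total volume of 0.04640 L.
[OH^-] = 0.0008226/0.04640 = 0.01773 M, so pOH = 1.75 and pH = 14.00 - 1.75 = 12.25.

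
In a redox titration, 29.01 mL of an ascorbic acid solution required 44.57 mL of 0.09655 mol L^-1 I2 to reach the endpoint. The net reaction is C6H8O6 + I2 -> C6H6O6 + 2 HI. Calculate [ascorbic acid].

0.148 M

n(I2) = 0.09655 x 0.04457 = 0.004303 mol.
From the balanced equation, 1 mol I2 reacts with 1 mol ascorbic acid, so n(ascorbic acid) = 0.004303 x 1/1 = 0.004303 mol.
[ascorbic acid] = 0.004303 / 0.02901 L = 0.148 M.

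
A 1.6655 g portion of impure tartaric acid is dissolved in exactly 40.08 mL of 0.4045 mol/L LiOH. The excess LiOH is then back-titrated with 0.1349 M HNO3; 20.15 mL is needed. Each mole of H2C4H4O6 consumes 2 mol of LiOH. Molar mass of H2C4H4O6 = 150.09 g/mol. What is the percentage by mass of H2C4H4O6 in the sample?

60.8%

Total n(LiOH) added = 0.4045 x 0.04008 = 0.01621 mol.
n(HNO3) used = 0.1349 x 0.02015 = 0.002718 mol, which equals the excess n(LiOH).
So n(LiOH) consumed by the sample = 0.01621 - 0.002718 = 0.01349 mol.
n(H2C4H4O6) = 0.01349 / 2 = 0.006747 mol.
mass H2C4H4O6 = 0.006747 x 150.09 = 1.013 g, so %H2C4H4O6 = 1.013/1.6655 x 100 = 60.8%.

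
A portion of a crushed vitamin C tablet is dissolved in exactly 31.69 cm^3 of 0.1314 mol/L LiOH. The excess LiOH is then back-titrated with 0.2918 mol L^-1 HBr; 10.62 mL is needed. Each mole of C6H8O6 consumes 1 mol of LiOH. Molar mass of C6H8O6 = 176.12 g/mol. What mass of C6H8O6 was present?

Total n(LiOH) added = 0.1314 x 0.03169 = 0.004164 mol.
n(HBr) used = 0.2918 x 0.01062 = 0.003099 mol, which equals the excess n(LiOH).
So n(LiOH) consumed by the sample = 0.004164 - 0.003099 = 0.001065 mol.
n(C6H8O6) = 0.001065 / 1 = 0.001065 mol.
mass = 0.001065 mol x 176.12 g/mol = 0.188 g.

0.188 g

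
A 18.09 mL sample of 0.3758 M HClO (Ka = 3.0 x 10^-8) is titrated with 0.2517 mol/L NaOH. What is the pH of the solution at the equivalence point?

10.35

n(HClO) = 0.3758 x 0.01809 = 0.006798 mol; V(NaOH) at equivalence = 0.006798/0.2517 = 0.02701 L.
At equivalence all the acid is converted to ClO-; total volume = 0.01809 + 0.02701 = 0.04510 L, so [ClO-] = 0.006798/0.04510 = 0.1507 M.
Kb = Kw/Ka = 1.0e-14 / 3.0 x 10^-8 = 3.33e-7.
[OH^-] = sqrt(Kb x [ClO-]) = sqrt(3.33e-7 x 0.1507) = 0.000224 M.
pOH = 3.65, so pH = 14.00 - 3.65 = 10.35.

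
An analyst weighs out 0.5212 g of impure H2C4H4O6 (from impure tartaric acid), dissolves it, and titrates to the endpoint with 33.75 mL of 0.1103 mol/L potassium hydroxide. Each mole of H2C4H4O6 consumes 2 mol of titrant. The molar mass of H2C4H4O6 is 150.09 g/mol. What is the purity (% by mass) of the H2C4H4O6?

n(KOH) = 0.1103 x 0.03375 = 0.003723 mol.
n(H2C4H4O6) = 0.003723 / 2 = 0.001861 mol.
mass of H2C4H4O6 = 0.001861 x 150.09 = 0.2794 g.
% purity = 0.2794 / 0.5212 x 100 = 53.6%.

53.6%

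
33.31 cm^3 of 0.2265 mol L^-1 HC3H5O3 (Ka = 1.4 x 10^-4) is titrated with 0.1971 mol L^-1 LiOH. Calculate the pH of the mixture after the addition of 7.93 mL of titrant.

3.27

Initial n(HC3H5O3) = 0.2265 x 0.03331 = 0.007545 mol.
n(LiOH) added = 0.1971 x 0.007930 = 0.001563 mol, converting that many moles of HC3H5O3 to C3H5O3-.
Remaining n(HC3H5O3) = 0.005982 mol; n(C3H5O3-) = 0.001563 mol.
By Henderson-Hasselbalch, pH = pKa + log([A^-]/[HA]) = 3.85 + log(0.001563/0.005982) = 3.85 + (-0.58) = 3.27.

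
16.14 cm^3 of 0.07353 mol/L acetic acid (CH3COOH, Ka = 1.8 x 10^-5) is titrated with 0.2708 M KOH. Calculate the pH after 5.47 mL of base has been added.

12.13

n(acid) = 0.07353 x 0.01614 = 0.001187 mol; n(KOH) added = 0.2708 x 0.005470 = 0.001481 mol.
Base is in excess by 0.001481 - 0.001187 = 0.0002945 mol in a total volume of 0.02161 L.
[OH^-] = 0.0002945/0.02161 = 0.01363 M, so pOH = 1.87 and pH = 14.00 - 1.87 = 12.13.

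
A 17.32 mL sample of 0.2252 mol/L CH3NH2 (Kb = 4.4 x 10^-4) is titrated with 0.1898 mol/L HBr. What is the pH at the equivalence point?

n(CH3NH2) = 0.2252 x 0.01732 = 0.003900 mol; V(HBr) at equivalence = 0.003900/0.1898 = 0.02055 L.
At equivalence the base is fully converted to CH3NH3+; total volume = 0.03787 L, so [CH3NH3+] = 0.003900/0.03787 = 0.1030 M.
Ka(CH3NH3+) = Kw/Kb = 1.0e-14 / 4.4 x 10^-4 = 2.27e-11.
[H^+] = sqrt(Ka x [CH3NH3+]) = sqrt(2.27e-11 x 0.1030) = 1.53e-6 M.
pH = -log(1.53e-6) = 5.82.

5.82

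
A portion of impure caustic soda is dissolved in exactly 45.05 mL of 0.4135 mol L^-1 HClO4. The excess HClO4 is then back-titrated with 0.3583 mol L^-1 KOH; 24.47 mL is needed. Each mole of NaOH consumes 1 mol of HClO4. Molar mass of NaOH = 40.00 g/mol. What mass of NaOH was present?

0.394 g

Total n(HClO4) added = 0.4135 x 0.04505 = 0.01863 mol.
n(KOH) used = 0.3583 x 0.02447 = 0.008768 mol, which equals the excess n(HClO4).
So n(HClO4) consumed by the sample = 0.01863 - 0.008768 = 0.009861 mol.
n(NaOH) = 0.009861 / 1 = 0.009861 mol.
mass = 0.009861 mol x 40.00 g/mol = 0.394 g.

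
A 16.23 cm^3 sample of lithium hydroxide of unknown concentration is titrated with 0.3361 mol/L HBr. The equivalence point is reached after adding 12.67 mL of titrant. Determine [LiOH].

0.262 M

n(HBr) delivered = 0.3361 x 0.01267 = 0.004258 mol.
For a 1:1 reaction, n(LiOH) = 0.004258 mol.
[LiOH] = 0.004258 mol / 0.01623 L = 0.262 M.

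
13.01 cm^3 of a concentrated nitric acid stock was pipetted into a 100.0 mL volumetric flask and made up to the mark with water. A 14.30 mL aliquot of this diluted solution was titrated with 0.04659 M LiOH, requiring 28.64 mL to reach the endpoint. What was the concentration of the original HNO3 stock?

n(LiOH) = 0.04659 x 0.02864 = 0.001334 mol.
n(HNO3) in the aliquot = 0.001334 mol.
[diluted HNO3] = 0.001334 / 0.01430 = 0.09331 M.
Dilution factor = 100.0/13.01 = 7.686, so [stock] = 0.09331 x 7.686 = 0.717 M.

0.717 M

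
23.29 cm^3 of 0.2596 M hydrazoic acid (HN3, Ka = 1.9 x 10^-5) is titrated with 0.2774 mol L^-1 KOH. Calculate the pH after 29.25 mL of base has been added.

12.60

n(acid) = 0.2596 x 0.02329 = 0.006046 mol; n(KOH) added = 0.2774 x 0.02925 = 0.008114 mol.
Base is in excess by 0.008114 - 0.006046 = 0.002068 mol in a total volume of 0.05254 L.
[OH^-] = 0.002068/0.05254 = 0.03936 M, so pOH = 1.40 and pH = 14.00 - 1.40 = 12.60.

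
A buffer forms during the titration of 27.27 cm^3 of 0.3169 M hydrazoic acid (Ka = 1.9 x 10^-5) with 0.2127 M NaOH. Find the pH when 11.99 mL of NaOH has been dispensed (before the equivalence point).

4.34

Initial n(HN3) = 0.3169 x 0.02727 = 0.008642 mol.
n(NaOH) added = 0.2127 x 0.01199 = 0.002550 mol, converting that many moles of HN3 to N3-.
Remaining n(HN3) = 0.006092 mol; n(N3-) = 0.002550 mol.
By Henderson-Hasselbalch, pH = pKa + log([A^-]/[HA]) = 4.72 + log(0.002550/0.006092) = 4.72 + (-0.38) = 4.34.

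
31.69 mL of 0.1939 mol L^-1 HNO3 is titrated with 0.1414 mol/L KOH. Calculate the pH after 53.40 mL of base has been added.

12.22

n(acid) = 0.1939 x 0.03169 = 0.006145 mol; n(KOH) added = 0.1414 x 0.05340 = 0.007551 mol.
Base is in excess by 0.007551 - 0.006145 = 0.001406 mol in a total volume of 0.08509 L.
[OH^-] = 0.001406/0.08509 = 0.01652 M, so pOH = 1.78 and pH = 14.00 - 1.78 = 12.22.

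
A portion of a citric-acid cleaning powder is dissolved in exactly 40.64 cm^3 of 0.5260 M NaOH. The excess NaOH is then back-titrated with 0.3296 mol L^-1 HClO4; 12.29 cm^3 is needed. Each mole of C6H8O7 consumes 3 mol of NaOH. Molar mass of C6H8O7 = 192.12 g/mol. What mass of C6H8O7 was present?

Total n(NaOH) added = 0.5260 x 0.04064 = 0.02138 mol.
n(HClO4) used = 0.3296 x 0.01229 = 0.004051 mol, which equals the excess n(NaOH).
So n(NaOH) consumed by the sample = 0.02138 - 0.004051 = 0.01733 mol.
n(C6H8O7) = 0.01733 / 3 = 0.005775 mol.
mass = 0.005775 mol x 192.12 g/mol = 1.11 g.

1.11 g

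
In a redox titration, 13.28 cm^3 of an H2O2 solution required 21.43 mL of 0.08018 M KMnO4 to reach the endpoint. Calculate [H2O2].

n(KMnO4) = 0.08018 x 0.02143 = 0.001718 mol.
From the balanced equation, 2 mol KMnO4 reacts with 5 mol H2O2, so n(H2O2) = 0.001718 x 5/2 = 0.004296 mol.
[H2O2] = 0.004296 / 0.01328 L = 0.323 M.

0.323 M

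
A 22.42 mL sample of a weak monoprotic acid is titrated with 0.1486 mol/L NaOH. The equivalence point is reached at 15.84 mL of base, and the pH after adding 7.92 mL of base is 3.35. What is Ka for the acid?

4.5 x 10^-4

7.92 mL is half of the equivalence volume, so this is the half-equivalence point where [HA] = [A^-].
At half-equivalence pH = pKa, so pKa = 3.35.
Ka = 10^(-3.35) = 4.5 x 10^-4.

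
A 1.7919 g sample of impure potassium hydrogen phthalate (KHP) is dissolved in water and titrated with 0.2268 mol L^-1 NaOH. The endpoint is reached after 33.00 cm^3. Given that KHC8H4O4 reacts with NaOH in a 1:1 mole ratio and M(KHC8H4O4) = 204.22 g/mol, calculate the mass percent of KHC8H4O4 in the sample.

85.3%

n(NaOH) = 0.2268 x 0.03300 = 0.007484 mol.
n(KHC8H4O4) = 0.007484 / 1 = 0.007484 mol.
mass of KHC8H4O4 = 0.007484 x 204.22 = 1.528 g.
% purity = 1.528 / 1.7919 x 100 = 85.3%.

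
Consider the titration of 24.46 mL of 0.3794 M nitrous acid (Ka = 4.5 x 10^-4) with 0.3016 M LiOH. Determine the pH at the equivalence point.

8.29

n(HNO2) = 0.3794 x 0.02446 = 0.009280 mol; V(LiOH) at equivalence = 0.009280/0.3016 = 0.03077 L.
At equivalence all the acid is converted to NO2-; total volume = 0.02446 + 0.03077 = 0.05523 L, so [NO2-] = 0.009280/0.05523 = 0.1680 M.
Kb = Kw/Ka = 1.0e-14 / 4.5 x 10^-4 = 2.22e-11.
[OH^-] = sqrt(Kb x [NO2-]) = sqrt(2.22e-11 x 0.1680) = 1.93e-6 M.
pOH = 5.71, so pH = 14.00 - 5.71 = 8.29.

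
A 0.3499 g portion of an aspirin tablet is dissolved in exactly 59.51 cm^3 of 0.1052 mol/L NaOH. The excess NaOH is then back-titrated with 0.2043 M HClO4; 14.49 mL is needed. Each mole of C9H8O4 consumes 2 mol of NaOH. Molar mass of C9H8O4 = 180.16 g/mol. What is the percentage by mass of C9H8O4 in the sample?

85.0%

Total n(NaOH) added = 0.1052 x 0.05951 = 0.006260 mol.
n(HClO4) used = 0.2043 x 0.01449 = 0.002960 mol, which equals the excess n(NaOH).
So n(NaOH) consumed by the sample = 0.006260 - 0.002960 = 0.003300 mol.
n(C9H8O4) = 0.003300 / 2 = 0.001650 mol.
mass C9H8O4 = 0.001650 x 180.16 = 0.2973 g, so %C9H8O4 = 0.2973/0.3499 x 100 = 85.0%.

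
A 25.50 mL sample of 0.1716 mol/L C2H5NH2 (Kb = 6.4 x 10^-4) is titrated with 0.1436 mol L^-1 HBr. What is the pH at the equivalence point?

5.96

n(C2H5NH2) = 0.1716 x 0.02550 = 0.004376 mol; V(HBr) at equivalence = 0.004376/0.1436 = 0.03047 L.
At equivalence the base is fully converted to C2H5NH3+; total volume = 0.05597 L, so [C2H5NH3+] = 0.004376/0.05597 = 0.07818 M.
Ka(C2H5NH3+) = Kw/Kb = 1.0e-14 / 6.4 x 10^-4 = 1.56e-11.
[H^+] = sqrt(Ka x [C2H5NH3+]) = sqrt(1.56e-11 x 0.07818) = 1.11e-6 M.
pH = -log(1.11e-6) = 5.96.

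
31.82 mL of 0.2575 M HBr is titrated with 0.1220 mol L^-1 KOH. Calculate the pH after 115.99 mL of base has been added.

12.61

n(acid) = 0.2575 x 0.03182 = 0.008194 mol; n(KOH) added = 0.1220 x 0.1160 = 0.01415 mol.
Base is in excess by 0.01415 - 0.008194 = 0.005957 mol in a total volume of 0.1478 L.
[OH^-] = 0.005957/0.1478 = 0.04030 M, so pOH = 1.39 and pH = 14.00 - 1.39 = 12.61.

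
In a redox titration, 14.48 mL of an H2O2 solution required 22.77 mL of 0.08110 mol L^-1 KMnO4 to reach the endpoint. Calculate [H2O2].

0.319 M

n(KMnO4) = 0.08110 x 0.02277 = 0.001847 mol.
From the balanced equation, 2 mol KMnO4 reacts with 5 mol H2O2, so n(H2O2) = 0.001847 x 5/2 = 0.004617 mol.
[H2O2] = 0.004617 / 0.01448 L = 0.319 M.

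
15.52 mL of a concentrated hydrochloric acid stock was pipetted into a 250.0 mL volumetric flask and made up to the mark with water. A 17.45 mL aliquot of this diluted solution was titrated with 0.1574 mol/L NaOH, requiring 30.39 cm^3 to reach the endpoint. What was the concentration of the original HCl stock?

4.42 M

n(NaOH) = 0.1574 x 0.03039 = 0.004783 mol.
n(HCl) in the aliquot = 0.004783 mol.
[diluted HCl] = 0.004783 / 0.01745 = 0.2741 M.
Dilution factor = 250.0/15.52 = 16.11, so [stock] = 0.2741 x 16.11 = 4.42 M.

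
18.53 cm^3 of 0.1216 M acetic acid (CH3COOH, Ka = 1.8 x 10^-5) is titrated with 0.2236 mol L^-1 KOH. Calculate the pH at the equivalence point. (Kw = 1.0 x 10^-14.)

8.82

n(CH3COOH) = 0.1216 x 0.01853 = 0.002253 mol; V(KOH) at equivalence = 0.002253/0.2236 = 0.01008 L.
At equivalence all the acid is converted to CH3COO-; total volume = 0.01853 + 0.01008 = 0.02861 L, so [CH3COO-] = 0.002253/0.02861 = 0.07877 M.
Kb = Kw/Ka = 1.0e-14 / 1.8 x 10^-5 = 5.56e-10.
[OH^-] = sqrt(Kb x [CH3COO-]) = sqrt(5.56e-10 x 0.07877) = 6.62e-6 M.
pOH = 5.18, so pH = 14.00 - 5.18 = 8.82.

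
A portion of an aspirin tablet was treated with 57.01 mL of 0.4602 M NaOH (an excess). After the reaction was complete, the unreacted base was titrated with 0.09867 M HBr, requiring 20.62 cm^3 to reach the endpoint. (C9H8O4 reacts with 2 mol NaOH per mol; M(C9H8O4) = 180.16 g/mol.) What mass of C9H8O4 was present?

Total n(NaOH) added = 0.4602 x 0.05701 = 0.02624 mol.
n(HBr) used = 0.09867 x 0.02062 = 0.002035 mol, which equals the excess n(NaOH).
So n(NaOH) consumed by the sample = 0.02624 - 0.002035 = 0.02420 mol.
n(C9H8O4) = 0.02420 / 2 = 0.01210 mol.
mass = 0.01210 mol x 180.16 g/mol = 2.18 g.

2.18 g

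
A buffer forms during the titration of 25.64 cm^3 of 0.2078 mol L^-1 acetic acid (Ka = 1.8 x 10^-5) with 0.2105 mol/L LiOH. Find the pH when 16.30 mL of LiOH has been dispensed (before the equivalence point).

5.00

Initial n(CH3COOH) = 0.2078 x 0.02564 = 0.005328 mol.
n(LiOH) added = 0.2105 x 0.01630 = 0.003431 mol, converting that many moles of CH3COOH to CH3COO-.
Remaining n(CH3COOH) = 0.001897 mol; n(CH3COO-) = 0.003431 mol.
By Henderson-Hasselbalch, pH = pKa + log([A^-]/[HA]) = 4.74 + log(0.003431/0.001897) = 4.74 + (+0.26) = 5.00.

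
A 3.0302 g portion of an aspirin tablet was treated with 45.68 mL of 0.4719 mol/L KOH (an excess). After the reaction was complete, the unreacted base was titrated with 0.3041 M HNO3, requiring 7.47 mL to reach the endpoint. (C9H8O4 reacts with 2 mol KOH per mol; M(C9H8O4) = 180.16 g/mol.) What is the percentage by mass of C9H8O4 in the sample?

Total n(KOH) added = 0.4719 x 0.04568 = 0.02156 mol.
n(HNO3) used = 0.3041 x 0.007470 = 0.002272 mol, which equals the excess n(KOH).
So n(KOH) consumed by the sample = 0.02156 - 0.002272 = 0.01928 mol.
n(C9H8O4) = 0.01928 / 2 = 0.009642 mol.
mass C9H8O4 = 0.009642 x 180.16 = 1.737 g, so %C9H8O4 = 1.737/3.0302 x 100 = 57.3%.

57.3%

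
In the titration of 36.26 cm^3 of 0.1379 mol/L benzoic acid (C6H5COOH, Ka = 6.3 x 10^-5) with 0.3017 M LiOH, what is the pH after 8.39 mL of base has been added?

Initial n(C6H5COOH) = 0.1379 x 0.03626 = 0.005000 mol.
n(LiOH) added = 0.3017 x 0.008390 = 0.002531 mol, converting that many moles of C6H5COOH to C6H5COO-.
Remaining n(C6H5COOH) = 0.002469 mol; n(C6H5COO-) = 0.002531 mol.
By Henderson-Hasselbalch, pH = pKa + log([A^-]/[HA]) = 4.20 + log(0.002531/0.002469) = 4.20 + (+0.01) = 4.21.

4.21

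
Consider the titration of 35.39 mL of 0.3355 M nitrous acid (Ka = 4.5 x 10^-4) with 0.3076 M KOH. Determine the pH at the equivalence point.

8.28

n(HNO2) = 0.3355 x 0.03539 = 0.01187 mol; V(KOH) at equivalence = 0.01187/0.3076 = 0.03860 L.
At equivalence all the acid is converted to NO2-; total volume = 0.03539 + 0.03860 = 0.07399 L, so [NO2-] = 0.01187/0.07399 = 0.1605 M.
Kb = Kw/Ka = 1.0e-14 / 4.5 x 10^-4 = 2.22e-11.
[OH^-] = sqrt(Kb x [NO2-]) = sqrt(2.22e-11 x 0.1605) = 1.89e-6 M.
pOH = 5.72, so pH = 14.00 - 5.72 = 8.28.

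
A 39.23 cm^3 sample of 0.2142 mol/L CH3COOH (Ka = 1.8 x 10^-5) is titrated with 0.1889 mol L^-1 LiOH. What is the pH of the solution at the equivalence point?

8.87

n(CH3COOH) = 0.2142 x 0.03923 = 0.008403 mol; V(LiOH) at equivalence = 0.008403/0.1889 = 0.04448 L.
At equivalence all the acid is converted to CH3COO-; total volume = 0.03923 + 0.04448 = 0.08371 L, so [CH3COO-] = 0.008403/0.08371 = 0.1004 M.
Kb = Kw/Ka = 1.0e-14 / 1.8 x 10^-5 = 5.56e-10.
[OH^-] = sqrt(Kb x [CH3COO-]) = sqrt(5.56e-10 x 0.1004) = 7.47e-6 M.
pOH = 5.13, so pH = 14.00 - 5.13 = 8.87.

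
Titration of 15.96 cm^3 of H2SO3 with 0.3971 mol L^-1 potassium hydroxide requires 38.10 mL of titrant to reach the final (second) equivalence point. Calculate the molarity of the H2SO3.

0.474 M

n(KOH) = 0.3971 x 0.03810 = 0.01513 mol.
At the final (second) equivalence point, 2 mol OH^- react per mol H2SO3, so n(H2SO3) = 0.01513 / 2 = 0.007565 mol.
[H2SO3] = 0.007565 / 0.01596 L = 0.474 M.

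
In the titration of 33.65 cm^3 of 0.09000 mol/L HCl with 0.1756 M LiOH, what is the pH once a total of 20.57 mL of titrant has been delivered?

12.03

n(acid) = 0.09000 x 0.03365 = 0.003028 mol; n(LiOH) added = 0.1756 x 0.02057 = 0.003612 mol.
Base is in excess by 0.003612 - 0.003028 = 0.0005836 mol in a total volume of 0.05422 L.
[OH^-] = 0.0005836/0.05422 = 0.01076 M, so pOH = 1.97 and pH = 14.00 - 1.97 = 12.03.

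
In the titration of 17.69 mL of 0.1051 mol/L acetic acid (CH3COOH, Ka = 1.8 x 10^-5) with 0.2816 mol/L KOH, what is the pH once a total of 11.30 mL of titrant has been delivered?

12.66

n(acid) = 0.1051 x 0.01769 = 0.001859 mol; n(KOH) added = 0.2816 x 0.01130 = 0.003182 mol.
Base is in excess by 0.003182 - 0.001859 = 0.001323 mol in a total volume of 0.02899 L.
[OH^-] = 0.001323/0.02899 = 0.04563 M, so pOH = 1.34 and pH = 14.00 - 1.34 = 12.66.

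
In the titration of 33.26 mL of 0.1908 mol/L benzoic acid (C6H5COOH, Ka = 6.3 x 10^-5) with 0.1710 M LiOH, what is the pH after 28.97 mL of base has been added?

Initial n(C6H5COOH) = 0.1908 x 0.03326 = 0.006346 mol.
n(LiOH) added = 0.1710 x 0.02897 = 0.004954 mol, converting that many moles of C6H5COOH to C6H5COO-.
Remaining n(C6H5COOH) = 0.001392 mol; n(C6H5COO-) = 0.004954 mol.
By Henderson-Hasselbalch, pH = pKa + log([A^-]/[HA]) = 4.20 + log(0.004954/0.001392) = 4.20 + (+0.55) = 4.75.

4.75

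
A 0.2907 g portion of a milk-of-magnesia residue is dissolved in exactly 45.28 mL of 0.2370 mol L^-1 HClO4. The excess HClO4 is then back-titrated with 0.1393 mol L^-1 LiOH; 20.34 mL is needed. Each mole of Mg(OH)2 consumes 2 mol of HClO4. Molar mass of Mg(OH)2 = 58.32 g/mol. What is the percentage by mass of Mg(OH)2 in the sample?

Total n(HClO4) added = 0.2370 x 0.04528 = 0.01073 mol.
n(LiOH) used = 0.1393 x 0.02034 = 0.002833 mol, which equals the excess n(HClO4).
So n(HClO4) consumed by the sample = 0.01073 - 0.002833 = 0.007898 mol.
n(Mg(OH)2) = 0.007898 / 2 = 0.003949 mol.
mass Mg(OH)2 = 0.003949 x 58.32 = 0.2303 g, so %Mg(OH)2 = 0.2303/0.2907 x 100 = 79.2%.

79.2%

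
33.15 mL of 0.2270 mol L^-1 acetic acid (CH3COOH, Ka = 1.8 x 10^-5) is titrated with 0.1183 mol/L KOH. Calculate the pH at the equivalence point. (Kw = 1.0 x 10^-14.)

n(CH3COOH) = 0.2270 x 0.03315 = 0.007525 mol; V(KOH) at equivalence = 0.007525/0.1183 = 0.06361 L.
At equivalence all the acid is converted to CH3COO-; total volume = 0.03315 + 0.06361 = 0.09676 L, so [CH3COO-] = 0.007525/0.09676 = 0.07777 M.
Kb = Kw/Ka = 1.0e-14 / 1.8 x 10^-5 = 5.56e-10.
[OH^-] = sqrt(Kb x [CH3COO-]) = sqrt(5.56e-10 x 0.07777) = 6.57e-6 M.
pOH = 5.18, so pH = 14.00 - 5.18 = 8.82.

8.82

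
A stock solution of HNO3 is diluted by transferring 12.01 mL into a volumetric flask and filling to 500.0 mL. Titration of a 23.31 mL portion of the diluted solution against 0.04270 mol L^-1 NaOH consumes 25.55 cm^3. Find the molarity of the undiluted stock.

1.95 M

n(NaOH) = 0.04270 x 0.02555 = 0.001091 mol.
n(HNO3) in the aliquot = 0.001091 mol.
[diluted HNO3] = 0.001091 / 0.02331 = 0.04680 M.
Dilution factor = 500.0/12.01 = 41.63, so [stock] = 0.04680 x 41.63 = 1.95 M.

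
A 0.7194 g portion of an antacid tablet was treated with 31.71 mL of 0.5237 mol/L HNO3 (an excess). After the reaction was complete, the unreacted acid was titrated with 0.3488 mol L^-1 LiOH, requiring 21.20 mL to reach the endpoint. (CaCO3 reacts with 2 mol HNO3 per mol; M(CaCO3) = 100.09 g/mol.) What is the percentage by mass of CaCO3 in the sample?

64.1%

Total n(HNO3) added = 0.5237 x 0.03171 = 0.01661 mol.
n(LiOH) used = 0.3488 x 0.02120 = 0.007395 mol, which equals the excess n(HNO3).
So n(HNO3) consumed by the sample = 0.01661 - 0.007395 = 0.009212 mol.
n(CaCO3) = 0.009212 / 2 = 0.004606 mol.
mass CaCO3 = 0.004606 x 100.09 = 0.4610 g, so %CaCO3 = 0.4610/0.7194 x 100 = 64.1%.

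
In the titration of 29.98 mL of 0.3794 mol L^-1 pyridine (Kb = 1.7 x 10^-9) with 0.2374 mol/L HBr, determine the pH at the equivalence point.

3.03

n(C5H5N) = 0.3794 x 0.02998 = 0.01137 mol; V(HBr) at equivalence = 0.01137/0.2374 = 0.04791 L.
At equivalence the base is fully converted to C5H5NH+; total volume = 0.07789 L, so [C5H5NH+] = 0.01137/0.07789 = 0.1460 M.
Ka(C5H5NH+) = Kw/Kb = 1.0e-14 / 1.7 x 10^-9 = 5.88e-6.
[H^+] = sqrt(Ka x [C5H5NH+]) = sqrt(5.88e-6 x 0.1460) = 0.000927 M.
pH = -log(0.000927) = 3.03.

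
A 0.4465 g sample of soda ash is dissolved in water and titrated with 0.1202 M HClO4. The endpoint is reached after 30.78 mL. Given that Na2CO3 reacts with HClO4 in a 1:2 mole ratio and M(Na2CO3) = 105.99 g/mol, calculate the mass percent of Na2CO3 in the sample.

43.9%

n(HClO4) = 0.1202 x 0.03078 = 0.003700 mol.
n(Na2CO3) = 0.003700 / 2 = 0.001850 mol.
mass of Na2CO3 = 0.001850 x 105.99 = 0.1961 g.
% purity = 0.1961 / 0.4465 x 100 = 43.9%.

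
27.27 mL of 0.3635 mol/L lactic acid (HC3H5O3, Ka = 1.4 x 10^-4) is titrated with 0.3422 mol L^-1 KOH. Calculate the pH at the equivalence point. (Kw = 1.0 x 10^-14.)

n(HC3H5O3) = 0.3635 x 0.02727 = 0.009913 mol; V(KOH) at equivalence = 0.009913/0.3422 = 0.02897 L.
At equivalence all the acid is converted to C3H5O3-; total volume = 0.02727 + 0.02897 = 0.05624 L, so [C3H5O3-] = 0.009913/0.05624 = 0.1763 M.
Kb = Kw/Ka = 1.0e-14 / 1.4 x 10^-4 = 7.14e-11.
[OH^-] = sqrt(Kb x [C3H5O3-]) = sqrt(7.14e-11 x 0.1763) = 3.55e-6 M.
pOH = 5.45, so pH = 14.00 - 5.45 = 8.55.

8.55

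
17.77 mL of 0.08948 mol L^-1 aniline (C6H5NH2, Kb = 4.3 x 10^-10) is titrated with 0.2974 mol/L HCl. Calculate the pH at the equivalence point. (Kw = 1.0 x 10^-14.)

2.90

n(C6H5NH2) = 0.08948 x 0.01777 = 0.001590 mol; V(HCl) at equivalence = 0.001590/0.2974 = 0.005347 L.
At equivalence the base is fully converted to C6H5NH3+; total volume = 0.02312 L, so [C6H5NH3+] = 0.001590/0.02312 = 0.06878 M.
Ka(C6H5NH3+) = Kw/Kb = 1.0e-14 / 4.3 x 10^-10 = 2.33e-5.
[H^+] = sqrt(Ka x [C6H5NH3+]) = sqrt(2.33e-5 x 0.06878) = 0.00126 M.
pH = -log(0.00126) = 2.90.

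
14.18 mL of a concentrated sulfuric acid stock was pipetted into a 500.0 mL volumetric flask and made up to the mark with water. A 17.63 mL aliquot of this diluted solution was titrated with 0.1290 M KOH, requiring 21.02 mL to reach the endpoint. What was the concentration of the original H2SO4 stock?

n(KOH) = 0.1290 x 0.02102 = 0.002712 mol.
n(H2SO4) in the aliquot = 0.002712 x 1/2 = 0.001356 mol.
[diluted H2SO4] = 0.001356 / 0.01763 = 0.07690 M.
Dilution factor = 500.0/14.18 = 35.26, so [stock] = 0.07690 x 35.26 = 2.71 M.

2.71 M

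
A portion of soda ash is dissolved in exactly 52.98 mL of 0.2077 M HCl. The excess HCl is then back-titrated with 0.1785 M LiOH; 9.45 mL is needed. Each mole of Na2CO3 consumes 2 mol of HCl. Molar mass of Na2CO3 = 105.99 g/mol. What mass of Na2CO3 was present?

0.494 g

Total n(HCl) added = 0.2077 x 0.05298 = 0.01100 mol.
n(LiOH) used = 0.1785 x 0.009450 = 0.001687 mol, which equals the excess n(HCl).
So n(HCl) consumed by the sample = 0.01100 - 0.001687 = 0.009317 mol.
n(Na2CO3) = 0.009317 / 2 = 0.004659 mol.
mass = 0.004659 mol x 105.99 g/mol = 0.494 g.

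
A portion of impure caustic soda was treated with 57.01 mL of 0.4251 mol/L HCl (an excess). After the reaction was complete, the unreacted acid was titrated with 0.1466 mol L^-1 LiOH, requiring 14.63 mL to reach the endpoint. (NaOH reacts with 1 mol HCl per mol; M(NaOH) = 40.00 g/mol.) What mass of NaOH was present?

0.884 g

Total n(HCl) added = 0.4251 x 0.05701 = 0.02423 mol.
n(LiOH) used = 0.1466 x 0.01463 = 0.002145 mol, which equals the excess n(HCl).
So n(HCl) consumed by the sample = 0.02423 - 0.002145 = 0.02209 mol.
n(NaOH) = 0.02209 / 1 = 0.02209 mol.
mass = 0.02209 mol x 40.00 g/mol = 0.884 g.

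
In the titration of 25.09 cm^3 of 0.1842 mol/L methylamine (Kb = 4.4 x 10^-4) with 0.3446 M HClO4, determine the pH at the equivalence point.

5.78

n(CH3NH2) = 0.1842 x 0.02509 = 0.004622 mol; V(HClO4) at equivalence = 0.004622/0.3446 = 0.01341 L.
At equivalence the base is fully converted to CH3NH3+; total volume = 0.03850 L, so [CH3NH3+] = 0.004622/0.03850 = 0.1200 M.
Ka(CH3NH3+) = Kw/Kb = 1.0e-14 / 4.4 x 10^-4 = 2.27e-11.
[H^+] = sqrt(Ka x [CH3NH3+]) = sqrt(2.27e-11 x 0.1200) = 1.65e-6 M.
pH = -log(1.65e-6) = 5.78.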